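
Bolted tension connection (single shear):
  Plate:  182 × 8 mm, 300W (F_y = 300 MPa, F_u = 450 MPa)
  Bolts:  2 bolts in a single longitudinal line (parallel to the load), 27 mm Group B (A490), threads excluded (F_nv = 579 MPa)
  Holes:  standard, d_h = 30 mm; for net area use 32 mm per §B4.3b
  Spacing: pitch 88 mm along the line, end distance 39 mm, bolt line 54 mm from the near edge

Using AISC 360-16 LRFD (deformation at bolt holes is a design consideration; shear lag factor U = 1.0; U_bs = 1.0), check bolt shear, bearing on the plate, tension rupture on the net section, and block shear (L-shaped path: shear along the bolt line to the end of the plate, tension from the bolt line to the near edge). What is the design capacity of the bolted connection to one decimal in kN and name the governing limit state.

Bolt shear: A_b = π(27)²/4 = 572.56 mm². φR_n = 0.75 × 579 × 572.56 × 2 × 1 = 497.3 kN.
Bearing (8 mm plate, F_u = 450 MPa): end bolts L_c = 39 − 30/2 = 24, R_n = min(1.2×24×8×450, 2.4×27×8×450) = 103.68 kN/bolt; interior L_c = 88 − 30 = 58, R_n = 233.28 kN/bolt. φR_n = 0.75 × (1×103.68 + 1×233.28) = 252.7 kN.
Tension rupture (net): A_n = (182 − 1×32)×8 = 1200 mm² (U = 1.0, A_e = A_n). φR_n = 0.75 × 450 × 1200 = 405.0 kN.
Block shear: shear path 1×[39+1×88] = 1×127 mm, A_gv = 1016, A_nv = 1×(127 − 1.5×32)×8 = 632 mm²; tension to near edge: (54 − 0.5×32)×8 = 304 mm². R_n = min(0.6×450×632, 0.6×300×1016) + 1.0×450×304 = min(170.64, 182.88) + 136.8 = 307.44 kN. φR_n = 0.75 × 307.44 = 230.6 kN.
Governing: min(497.3, 252.7, 405.0, 230.6) = 230.6 kN → block shear.

230.6 kN (block shear governs)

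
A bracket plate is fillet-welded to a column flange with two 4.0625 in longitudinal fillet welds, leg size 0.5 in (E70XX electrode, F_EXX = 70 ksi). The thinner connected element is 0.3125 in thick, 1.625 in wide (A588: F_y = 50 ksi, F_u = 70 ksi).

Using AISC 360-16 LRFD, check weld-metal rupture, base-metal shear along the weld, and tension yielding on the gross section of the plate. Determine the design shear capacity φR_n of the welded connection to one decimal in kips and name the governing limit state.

Weld metal: throat = 0.707×0.5 = 0.3535 in, L = 2×4.0625 = 8.125 in. φR_n = 0.75 × 0.6 × 70 × 0.3535 × 8.125 = 90.5 kips.
Base metal shear (0.3125 in plate): yield φR_n = 1.0×0.6×50×0.3125×8.125 = 76.2 kips; rupture φR_n = 0.75×0.6×70×0.3125×8.125 = 80.0 kips; take 76.2 kips (yield).
Tension yield (gross): A_g = 1.625×0.3125 = 0.50781 in². φR_n = 0.90 × 50 × 0.50781 = 22.9 kips.
Governing: min(90.5, 76.2, 22.9) = 22.9 kips → gross-section yield.

22.9 kips (gross-section yield governs)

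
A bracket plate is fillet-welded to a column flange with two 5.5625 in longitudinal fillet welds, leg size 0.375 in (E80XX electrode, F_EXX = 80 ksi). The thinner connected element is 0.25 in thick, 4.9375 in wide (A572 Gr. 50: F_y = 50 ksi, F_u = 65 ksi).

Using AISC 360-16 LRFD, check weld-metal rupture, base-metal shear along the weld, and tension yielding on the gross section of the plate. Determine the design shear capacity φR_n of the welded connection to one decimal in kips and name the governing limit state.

55.5 kips (gross-section yield governs)

Weld metal: throat = 0.707×0.375 = 0.26513 in, L = 2×5.5625 = 11.125 in. φR_n = 0.75 × 0.6 × 80 × 0.26513 × 11.125 = 106.2 kips.
Base metal shear (0.25 in plate): yield φR_n = 1.0×0.6×50×0.25×11.125 = 83.4 kips; rupture φR_n = 0.75×0.6×65×0.25×11.125 = 81.4 kips; take 81.4 kips (rupture).
Tension yield (gross): A_g = 4.9375×0.25 = 1.2344 in². φR_n = 0.90 × 50 × 1.2344 = 55.5 kips.
Governing: min(106.2, 81.4, 55.5) = 55.5 kips → gross-section yield.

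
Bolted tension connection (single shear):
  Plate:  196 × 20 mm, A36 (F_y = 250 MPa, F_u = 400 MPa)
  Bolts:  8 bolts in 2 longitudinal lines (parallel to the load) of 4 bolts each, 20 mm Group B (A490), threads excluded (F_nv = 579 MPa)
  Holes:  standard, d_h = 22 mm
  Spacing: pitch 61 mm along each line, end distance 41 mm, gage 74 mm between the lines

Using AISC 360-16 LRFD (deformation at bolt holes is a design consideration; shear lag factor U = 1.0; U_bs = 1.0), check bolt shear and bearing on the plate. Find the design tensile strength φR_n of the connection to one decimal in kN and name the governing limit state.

Bolt shear: A_b = π(20)²/4 = 314.16 mm². φR_n = 0.75 × 579 × 314.16 × 8 × 1 = 1091.4 kN.
Bearing (20 mm plate, F_u = 400 MPa): end bolts L_c = 41 − 22/2 = 30, R_n = min(1.2×30×20×400, 2.4×20×20×400) = 288 kN/bolt; interior L_c = 61 − 22 = 39, R_n = 374.4 kN/bolt. φR_n = 0.75 × (2×288 + 6×374.4) = 2116.8 kN.
Governing: min(1091.4, 2116.8) = 1091.4 kN → bolt shear.

1091.4 kN (bolt shear governs)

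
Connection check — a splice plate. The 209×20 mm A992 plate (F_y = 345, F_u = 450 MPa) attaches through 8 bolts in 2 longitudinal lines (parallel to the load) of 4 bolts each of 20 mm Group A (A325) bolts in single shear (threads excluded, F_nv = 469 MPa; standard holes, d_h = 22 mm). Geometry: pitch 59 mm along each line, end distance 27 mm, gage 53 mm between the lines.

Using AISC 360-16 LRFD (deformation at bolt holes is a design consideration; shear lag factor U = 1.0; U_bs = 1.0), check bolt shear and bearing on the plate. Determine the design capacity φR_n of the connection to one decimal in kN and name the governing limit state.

Bolt shear: A_b = π(20)²/4 = 314.16 mm². φR_n = 0.75 × 469 × 314.16 × 8 × 1 = 884.0 kN.
Bearing (20 mm plate, F_u = 450 MPa): end bolts L_c = 27 − 22/2 = 16, R_n = min(1.2×16×20×450, 2.4×20×20×450) = 172.8 kN/bolt; interior L_c = 59 − 22 = 37, R_n = 399.6 kN/bolt. φR_n = 0.75 × (2×172.8 + 6×399.6) = 2057.4 kN.
Governing: min(884.0, 2057.4) = 884.0 kN → bolt shear.

884.0 kN (bolt shear governs)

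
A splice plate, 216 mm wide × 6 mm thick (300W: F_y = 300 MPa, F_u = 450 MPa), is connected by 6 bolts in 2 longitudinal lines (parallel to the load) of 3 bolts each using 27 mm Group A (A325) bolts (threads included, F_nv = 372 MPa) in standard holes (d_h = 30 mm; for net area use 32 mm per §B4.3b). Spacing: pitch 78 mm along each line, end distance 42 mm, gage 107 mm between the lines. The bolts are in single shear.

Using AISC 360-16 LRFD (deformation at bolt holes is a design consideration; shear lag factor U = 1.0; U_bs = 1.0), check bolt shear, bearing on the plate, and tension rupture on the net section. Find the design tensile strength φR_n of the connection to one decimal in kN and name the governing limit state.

Bolt shear: A_b = π(27)²/4 = 572.56 mm². φR_n = 0.75 × 372 × 572.56 × 6 × 1 = 958.5 kN.
Bearing (6 mm plate, F_u = 450 MPa): end bolts L_c = 42 − 30/2 = 27, R_n = min(1.2×27×6×450, 2.4×27×6×450) = 87.48 kN/bolt; interior L_c = 78 − 30 = 48, R_n = 155.52 kN/bolt. φR_n = 0.75 × (2×87.48 + 4×155.52) = 597.8 kN.
Tension rupture (net): A_n = (216 − 2×32)×6 = 912 mm² (U = 1.0, A_e = A_n). φR_n = 0.75 × 450 × 912 = 307.8 kN.
Governing: min(958.5, 597.8, 307.8) = 307.8 kN → net-section rupture.

307.8 kN (net-section rupture governs)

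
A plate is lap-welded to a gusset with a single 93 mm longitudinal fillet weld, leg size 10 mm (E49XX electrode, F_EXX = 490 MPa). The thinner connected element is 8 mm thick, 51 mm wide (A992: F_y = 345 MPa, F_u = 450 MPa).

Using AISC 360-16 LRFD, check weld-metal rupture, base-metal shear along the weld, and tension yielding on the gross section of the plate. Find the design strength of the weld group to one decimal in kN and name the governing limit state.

Weld metal: throat = 0.707×10 = 7.07 mm, L = 93 mm. φR_n = 0.75 × 0.6 × 490 × 7.07 × 93 = 145.0 kN.
Base metal shear (8 mm plate): yield φR_n = 1.0×0.6×345×8×93 = 154.0 kN; rupture φR_n = 0.75×0.6×450×8×93 = 150.7 kN; take 150.7 kN (rupture).
Tension yield (gross): A_g = 51×8 = 408 mm². φR_n = 0.90 × 345 × 408 = 126.7 kN.
Governing: min(145.0, 150.7, 126.7) = 126.7 kN → gross-section yield.

126.7 kN (gross-section yield governs)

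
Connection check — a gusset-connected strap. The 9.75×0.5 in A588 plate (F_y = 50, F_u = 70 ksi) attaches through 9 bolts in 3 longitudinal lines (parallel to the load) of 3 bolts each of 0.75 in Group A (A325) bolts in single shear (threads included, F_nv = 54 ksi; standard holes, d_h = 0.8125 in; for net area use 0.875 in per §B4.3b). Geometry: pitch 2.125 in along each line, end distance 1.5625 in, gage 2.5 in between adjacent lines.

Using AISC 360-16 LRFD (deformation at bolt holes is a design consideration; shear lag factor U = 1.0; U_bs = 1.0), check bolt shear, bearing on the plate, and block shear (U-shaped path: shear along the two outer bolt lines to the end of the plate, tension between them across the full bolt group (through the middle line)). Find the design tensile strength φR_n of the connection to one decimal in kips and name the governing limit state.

Bolt shear: A_b = π(0.75)²/4 = 0.44179 in². φR_n = 0.75 × 54 × 0.44179 × 9 × 1 = 161.0 kips.
Bearing (0.5 in plate, F_u = 70 ksi): end bolts L_c = 1.5625 − 0.8125/2 = 1.15625, R_n = min(1.2×1.15625×0.5×70, 2.4×0.75×0.5×70) = 48.563 kips/bolt; interior L_c = 2.125 − 0.8125 = 1.3125, R_n = 55.125 kips/bolt. φR_n = 0.75 × (3×48.563 + 6×55.125) = 357.3 kips.
Block shear: shear path 2×[1.5625+2×2.125] = 2×5.8125 in, A_gv = 5.8125, A_nv = 2×(5.8125 − 2.5×0.875)×0.5 = 3.625 in²; tension across gage: (5 − 2×0.875)×0.5 = 1.625 in². R_n = min(0.6×70×3.625, 0.6×50×5.8125) + 1.0×70×1.625 = min(152.25, 174.38) + 113.75 = 266 kips. φR_n = 0.75 × 266 = 199.5 kips.
Governing: min(161.0, 357.3, 199.5) = 161.0 kips → bolt shear.

161.0 kips (bolt shear governs)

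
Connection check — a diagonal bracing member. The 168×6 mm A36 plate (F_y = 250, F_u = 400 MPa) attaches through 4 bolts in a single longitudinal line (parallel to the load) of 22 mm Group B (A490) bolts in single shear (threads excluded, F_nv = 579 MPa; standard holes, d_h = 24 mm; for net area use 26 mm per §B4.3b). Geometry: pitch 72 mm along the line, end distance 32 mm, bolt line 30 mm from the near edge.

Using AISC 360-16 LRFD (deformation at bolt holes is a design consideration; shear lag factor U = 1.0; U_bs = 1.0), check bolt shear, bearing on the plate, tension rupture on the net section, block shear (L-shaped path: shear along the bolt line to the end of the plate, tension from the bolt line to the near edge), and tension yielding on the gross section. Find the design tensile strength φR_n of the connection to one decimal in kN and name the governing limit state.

Bolt shear: A_b = π(22)²/4 = 380.13 mm². φR_n = 0.75 × 579 × 380.13 × 4 × 1 = 660.3 kN.
Bearing (6 mm plate, F_u = 400 MPa): end bolts L_c = 32 − 24/2 = 20, R_n = min(1.2×20×6×400, 2.4×22×6×400) = 57.6 kN/bolt; interior L_c = 72 − 24 = 48, R_n = 126.72 kN/bolt. φR_n = 0.75 × (1×57.6 + 3×126.72) = 328.3 kN.
Tension rupture (net): A_n = (168 − 1×26)×6 = 852 mm² (U = 1.0, A_e = A_n). φR_n = 0.75 × 400 × 852 = 255.6 kN.
Block shear: shear path 1×[32+3×72] = 1×248 mm, A_gv = 1488, A_nv = 1×(248 − 3.5×26)×6 = 942 mm²; tension to near edge: (30 − 0.5×26)×6 = 102 mm². R_n = min(0.6×400×942, 0.6×250×1488) + 1.0×400×102 = min(226.08, 223.2) + 40.8 = 264 kN. φR_n = 0.75 × 264 = 198.0 kN.
Tension yield (gross): A_g = 168×6 = 1008 mm². φR_n = 0.90 × 250 × 1008 = 226.8 kN.
Governing: min(660.3, 328.3, 255.6, 198.0, 226.8) = 198.0 kN → block shear.

198.0 kN (block shear governs)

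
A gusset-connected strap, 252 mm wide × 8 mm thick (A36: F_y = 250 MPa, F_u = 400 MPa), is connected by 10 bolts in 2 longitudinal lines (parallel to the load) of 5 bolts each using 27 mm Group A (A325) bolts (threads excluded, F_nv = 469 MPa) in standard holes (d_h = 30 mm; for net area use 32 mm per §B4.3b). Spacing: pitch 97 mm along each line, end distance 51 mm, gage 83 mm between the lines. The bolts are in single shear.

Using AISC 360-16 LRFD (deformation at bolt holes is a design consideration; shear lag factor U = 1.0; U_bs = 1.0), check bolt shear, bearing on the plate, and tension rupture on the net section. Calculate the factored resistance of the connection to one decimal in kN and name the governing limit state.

451.2 kN (net-section rupture governs)

Bolt shear: A_b = π(27)²/4 = 572.56 mm². φR_n = 0.75 × 469 × 572.56 × 10 × 1 = 2014.0 kN.
Bearing (8 mm plate, F_u = 400 MPa): end bolts L_c = 51 − 30/2 = 36, R_n = min(1.2×36×8×400, 2.4×27×8×400) = 138.24 kN/bolt; interior L_c = 97 − 30 = 67, R_n = 207.36 kN/bolt. φR_n = 0.75 × (2×138.24 + 8×207.36) = 1451.5 kN.
Tension rupture (net): A_n = (252 − 2×32)×8 = 1504 mm² (U = 1.0, A_e = A_n). φR_n = 0.75 × 400 × 1504 = 451.2 kN.
Governing: min(2014.0, 1451.5, 451.2) = 451.2 kN → net-section rupture.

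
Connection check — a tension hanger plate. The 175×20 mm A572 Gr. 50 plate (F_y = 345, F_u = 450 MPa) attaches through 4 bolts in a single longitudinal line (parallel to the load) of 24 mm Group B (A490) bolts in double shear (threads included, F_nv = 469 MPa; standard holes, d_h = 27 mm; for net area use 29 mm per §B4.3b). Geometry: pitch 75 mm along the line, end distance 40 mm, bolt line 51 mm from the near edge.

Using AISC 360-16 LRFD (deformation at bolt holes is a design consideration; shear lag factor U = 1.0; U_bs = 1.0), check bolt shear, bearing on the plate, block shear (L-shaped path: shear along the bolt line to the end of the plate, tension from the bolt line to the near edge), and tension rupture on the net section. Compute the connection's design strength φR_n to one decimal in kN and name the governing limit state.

908.6 kN (block shear governs)

Bolt shear: A_b = π(24)²/4 = 452.39 mm². φR_n = 0.75 × 469 × 452.39 × 4 × 2 = 1273.0 kN.
Bearing (20 mm plate, F_u = 450 MPa): end bolts L_c = 40 − 27/2 = 26.5, R_n = min(1.2×26.5×20×450, 2.4×24×20×450) = 286.2 kN/bolt; interior L_c = 75 − 27 = 48, R_n = 518.4 kN/bolt. φR_n = 0.75 × (1×286.2 + 3×518.4) = 1381.1 kN.
Block shear: shear path 1×[40+3×75] = 1×265 mm, A_gv = 5300, A_nv = 1×(265 − 3.5×29)×20 = 3270 mm²; tension to near edge: (51 − 0.5×29)×20 = 730 mm². R_n = min(0.6×450×3270, 0.6×345×5300) + 1.0×450×730 = min(882.9, 1097.1) + 328.5 = 1211.4 kN. φR_n = 0.75 × 1211.4 = 908.6 kN.
Tension rupture (net): A_n = (175 − 1×29)×20 = 2920 mm² (U = 1.0, A_e = A_n). φR_n = 0.75 × 450 × 2920 = 985.5 kN.
Governing: min(1273.0, 1381.1, 908.6, 985.5) = 908.6 kN → block shear.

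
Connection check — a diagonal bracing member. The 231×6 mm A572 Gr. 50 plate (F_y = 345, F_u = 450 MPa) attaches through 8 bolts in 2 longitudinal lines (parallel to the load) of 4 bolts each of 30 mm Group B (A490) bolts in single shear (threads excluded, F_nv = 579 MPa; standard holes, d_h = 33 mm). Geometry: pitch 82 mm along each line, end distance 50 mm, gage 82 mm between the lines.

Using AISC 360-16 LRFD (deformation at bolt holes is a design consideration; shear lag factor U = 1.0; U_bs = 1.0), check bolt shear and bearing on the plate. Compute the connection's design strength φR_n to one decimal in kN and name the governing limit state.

877.2 kN (bearing governs)

Bolt shear: A_b = π(30)²/4 = 706.86 mm². φR_n = 0.75 × 579 × 706.86 × 8 × 1 = 2455.6 kN.
Bearing (6 mm plate, F_u = 450 MPa): end bolts L_c = 50 − 33/2 = 33.5, R_n = min(1.2×33.5×6×450, 2.4×30×6×450) = 108.54 kN/bolt; interior L_c = 82 − 33 = 49, R_n = 158.76 kN/bolt. φR_n = 0.75 × (2×108.54 + 6×158.76) = 877.2 kN.
Governing: min(2455.6, 877.2) = 877.2 kN → bearing.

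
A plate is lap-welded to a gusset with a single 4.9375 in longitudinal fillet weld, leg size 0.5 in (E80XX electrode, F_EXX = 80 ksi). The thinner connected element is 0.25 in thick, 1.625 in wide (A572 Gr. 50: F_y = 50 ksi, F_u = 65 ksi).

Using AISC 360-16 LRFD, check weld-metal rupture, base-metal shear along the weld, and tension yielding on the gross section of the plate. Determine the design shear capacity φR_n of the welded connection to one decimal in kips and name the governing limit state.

18.3 kips (gross-section yield governs)

Weld metal: throat = 0.707×0.5 = 0.3535 in, L = 4.9375 in. φR_n = 0.75 × 0.6 × 80 × 0.3535 × 4.9375 = 62.8 kips.
Base metal shear (0.25 in plate): yield φR_n = 1.0×0.6×50×0.25×4.9375 = 37.0 kips; rupture φR_n = 0.75×0.6×65×0.25×4.9375 = 36.1 kips; take 36.1 kips (rupture).
Tension yield (gross): A_g = 1.625×0.25 = 0.40625 in². φR_n = 0.90 × 50 × 0.40625 = 18.3 kips.
Governing: min(62.8, 36.1, 18.3) = 18.3 kips → gross-section yield.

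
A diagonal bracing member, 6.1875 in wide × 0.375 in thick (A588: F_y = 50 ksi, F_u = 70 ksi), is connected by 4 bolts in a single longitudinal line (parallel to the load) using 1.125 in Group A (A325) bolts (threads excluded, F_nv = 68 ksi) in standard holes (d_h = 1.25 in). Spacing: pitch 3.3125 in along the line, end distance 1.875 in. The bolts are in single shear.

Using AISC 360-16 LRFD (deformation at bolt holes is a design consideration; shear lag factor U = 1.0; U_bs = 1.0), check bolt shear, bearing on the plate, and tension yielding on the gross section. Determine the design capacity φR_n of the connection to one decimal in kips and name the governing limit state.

104.4 kips (gross-section yield governs)

Bolt shear: A_b = π(1.125)²/4 = 0.99402 in². φR_n = 0.75 × 68 × 0.99402 × 4 × 1 = 202.8 kips.
Bearing (0.375 in plate, F_u = 70 ksi): end bolts L_c = 1.875 − 1.25/2 = 1.25, R_n = min(1.2×1.25×0.375×70, 2.4×1.125×0.375×70) = 39.375 kips/bolt; interior L_c = 3.3125 − 1.25 = 2.0625, R_n = 64.969 kips/bolt. φR_n = 0.75 × (1×39.375 + 3×64.969) = 175.7 kips.
Tension yield (gross): A_g = 6.1875×0.375 = 2.3203 in². φR_n = 0.90 × 50 × 2.3203 = 104.4 kips.
Governing: min(202.8, 175.7, 104.4) = 104.4 kips → gross-section yield.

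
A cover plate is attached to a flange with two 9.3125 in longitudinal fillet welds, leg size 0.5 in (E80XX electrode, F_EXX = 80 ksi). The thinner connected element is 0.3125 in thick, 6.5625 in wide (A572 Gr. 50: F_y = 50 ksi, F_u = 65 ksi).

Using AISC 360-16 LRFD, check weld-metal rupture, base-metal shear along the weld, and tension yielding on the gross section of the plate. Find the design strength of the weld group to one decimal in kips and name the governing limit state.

Weld metal: throat = 0.707×0.5 = 0.3535 in, L = 2×9.3125 = 18.625 in. φR_n = 0.75 × 0.6 × 80 × 0.3535 × 18.625 = 237.0 kips.
Base metal shear (0.3125 in plate): yield φR_n = 1.0×0.6×50×0.3125×18.625 = 174.6 kips; rupture φR_n = 0.75×0.6×65×0.3125×18.625 = 170.2 kips; take 170.2 kips (rupture).
Tension yield (gross): A_g = 6.5625×0.3125 = 2.0508 in². φR_n = 0.90 × 50 × 2.0508 = 92.3 kips.
Governing: min(237.0, 170.2, 92.3) = 92.3 kips → gross-section yield.

92.3 kips (gross-section yield governs)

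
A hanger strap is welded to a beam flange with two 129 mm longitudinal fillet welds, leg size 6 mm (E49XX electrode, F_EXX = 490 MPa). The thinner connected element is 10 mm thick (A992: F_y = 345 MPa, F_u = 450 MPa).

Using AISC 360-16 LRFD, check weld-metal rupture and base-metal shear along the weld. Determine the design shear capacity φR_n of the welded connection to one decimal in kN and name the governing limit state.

241.3 kN (weld metal governs)

Weld metal: throat = 0.707×6 = 4.242 mm, L = 2×129 = 258 mm. φR_n = 0.75 × 0.6 × 490 × 4.242 × 258 = 241.3 kN.
Base metal shear (10 mm plate): yield φR_n = 1.0×0.6×345×10×258 = 534.1 kN; rupture φR_n = 0.75×0.6×450×10×258 = 522.5 kN; take 522.5 kN (rupture).
Governing: min(241.3, 522.5) = 241.3 kN → weld metal.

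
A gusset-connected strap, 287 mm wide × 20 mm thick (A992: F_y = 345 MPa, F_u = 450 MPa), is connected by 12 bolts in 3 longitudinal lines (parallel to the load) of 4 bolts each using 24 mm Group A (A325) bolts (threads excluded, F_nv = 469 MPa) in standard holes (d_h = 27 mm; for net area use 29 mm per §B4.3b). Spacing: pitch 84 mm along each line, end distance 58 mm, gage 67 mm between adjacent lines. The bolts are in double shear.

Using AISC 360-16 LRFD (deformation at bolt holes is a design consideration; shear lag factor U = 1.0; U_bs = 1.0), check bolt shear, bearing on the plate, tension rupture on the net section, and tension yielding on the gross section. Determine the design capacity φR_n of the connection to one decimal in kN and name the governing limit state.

Bolt shear: A_b = π(24)²/4 = 452.39 mm². φR_n = 0.75 × 469 × 452.39 × 12 × 2 = 3819.1 kN.
Bearing (20 mm plate, F_u = 450 MPa): end bolts L_c = 58 − 27/2 = 44.5, R_n = min(1.2×44.5×20×450, 2.4×24×20×450) = 480.6 kN/bolt; interior L_c = 84 − 27 = 57, R_n = 518.4 kN/bolt. φR_n = 0.75 × (3×480.6 + 9×518.4) = 4580.6 kN.
Tension rupture (net): A_n = (287 − 3×29)×20 = 4000 mm² (U = 1.0, A_e = A_n). φR_n = 0.75 × 450 × 4000 = 1350.0 kN.
Tension yield (gross): A_g = 287×20 = 5740 mm². φR_n = 0.90 × 345 × 5740 = 1782.3 kN.
Governing: min(3819.1, 4580.6, 1350.0, 1782.3) = 1350.0 kN → net-section rupture.

1350.0 kN (net-section rupture governs)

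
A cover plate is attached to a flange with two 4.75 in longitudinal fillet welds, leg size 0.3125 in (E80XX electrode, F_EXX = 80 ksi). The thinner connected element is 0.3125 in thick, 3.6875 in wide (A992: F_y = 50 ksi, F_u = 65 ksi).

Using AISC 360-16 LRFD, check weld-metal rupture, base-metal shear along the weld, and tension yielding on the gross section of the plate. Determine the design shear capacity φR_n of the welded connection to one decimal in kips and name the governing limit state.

51.9 kips (gross-section yield governs)

Weld metal: throat = 0.707×0.3125 = 0.22094 in, L = 2×4.75 = 9.5 in. φR_n = 0.75 × 0.6 × 80 × 0.22094 × 9.5 = 75.6 kips.
Base metal shear (0.3125 in plate): yield φR_n = 1.0×0.6×50×0.3125×9.5 = 89.1 kips; rupture φR_n = 0.75×0.6×65×0.3125×9.5 = 86.8 kips; take 86.8 kips (rupture).
Tension yield (gross): A_g = 3.6875×0.3125 = 1.1523 in². φR_n = 0.90 × 50 × 1.1523 = 51.9 kips.
Governing: min(75.6, 86.8, 51.9) = 51.9 kips → gross-section yield.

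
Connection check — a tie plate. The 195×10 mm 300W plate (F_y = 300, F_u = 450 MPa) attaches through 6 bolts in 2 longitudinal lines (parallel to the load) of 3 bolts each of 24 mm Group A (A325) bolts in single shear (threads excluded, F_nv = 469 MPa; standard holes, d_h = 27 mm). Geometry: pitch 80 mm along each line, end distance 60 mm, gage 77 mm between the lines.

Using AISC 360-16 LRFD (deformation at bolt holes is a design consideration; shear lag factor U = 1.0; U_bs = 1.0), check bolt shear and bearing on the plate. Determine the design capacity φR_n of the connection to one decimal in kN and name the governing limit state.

954.8 kN (bolt shear governs)

Bolt shear: A_b = π(24)²/4 = 452.39 mm². φR_n = 0.75 × 469 × 452.39 × 6 × 1 = 954.8 kN.
Bearing (10 mm plate, F_u = 450 MPa): end bolts L_c = 60 − 27/2 = 46.5, R_n = min(1.2×46.5×10×450, 2.4×24×10×450) = 251.1 kN/bolt; interior L_c = 80 − 27 = 53, R_n = 259.2 kN/bolt. φR_n = 0.75 × (2×251.1 + 4×259.2) = 1154.3 kN.
Governing: min(954.8, 1154.3) = 954.8 kN → bolt shear.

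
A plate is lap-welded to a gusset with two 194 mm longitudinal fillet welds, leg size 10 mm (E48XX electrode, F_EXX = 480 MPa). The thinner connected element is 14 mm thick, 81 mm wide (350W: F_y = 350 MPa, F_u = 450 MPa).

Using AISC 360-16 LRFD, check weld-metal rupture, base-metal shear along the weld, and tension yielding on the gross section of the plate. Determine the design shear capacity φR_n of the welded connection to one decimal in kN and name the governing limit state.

Weld metal: throat = 0.707×10 = 7.07 mm, L = 2×194 = 388 mm. φR_n = 0.75 × 0.6 × 480 × 7.07 × 388 = 592.5 kN.
Base metal shear (14 mm plate): yield φR_n = 1.0×0.6×350×14×388 = 1140.7 kN; rupture φR_n = 0.75×0.6×450×14×388 = 1100.0 kN; take 1100.0 kN (rupture).
Tension yield (gross): A_g = 81×14 = 1134 mm². φR_n = 0.90 × 350 × 1134 = 357.2 kN.
Governing: min(592.5, 1100.0, 357.2) = 357.2 kN → gross-section yield.

357.2 kN (gross-section yield governs)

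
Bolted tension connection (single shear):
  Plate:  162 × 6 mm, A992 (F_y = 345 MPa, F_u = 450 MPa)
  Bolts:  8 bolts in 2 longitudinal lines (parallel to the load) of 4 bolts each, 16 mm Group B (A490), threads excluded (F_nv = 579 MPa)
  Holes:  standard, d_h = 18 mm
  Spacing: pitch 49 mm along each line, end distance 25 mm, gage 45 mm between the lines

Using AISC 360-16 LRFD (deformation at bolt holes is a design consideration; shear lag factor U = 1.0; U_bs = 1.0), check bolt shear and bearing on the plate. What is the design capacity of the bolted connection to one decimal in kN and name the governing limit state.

529.7 kN (bearing governs)

Bolt shear: A_b = π(16)²/4 = 201.06 mm². φR_n = 0.75 × 579 × 201.06 × 8 × 1 = 698.5 kN.
Bearing (6 mm plate, F_u = 450 MPa): end bolts L_c = 25 − 18/2 = 16, R_n = min(1.2×16×6×450, 2.4×16×6×450) = 51.84 kN/bolt; interior L_c = 49 − 18 = 31, R_n = 100.44 kN/bolt. φR_n = 0.75 × (2×51.84 + 6×100.44) = 529.7 kN.
Governing: min(698.5, 529.7) = 529.7 kN → bearing.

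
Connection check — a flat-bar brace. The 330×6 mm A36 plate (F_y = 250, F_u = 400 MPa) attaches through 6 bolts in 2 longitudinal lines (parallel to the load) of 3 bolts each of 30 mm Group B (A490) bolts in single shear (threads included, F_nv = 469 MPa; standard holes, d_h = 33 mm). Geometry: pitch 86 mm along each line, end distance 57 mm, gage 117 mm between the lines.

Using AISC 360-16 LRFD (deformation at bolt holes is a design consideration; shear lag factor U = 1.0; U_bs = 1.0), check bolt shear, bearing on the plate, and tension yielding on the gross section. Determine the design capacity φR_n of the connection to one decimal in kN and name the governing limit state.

445.5 kN (gross-section yield governs)

Bolt shear: A_b = π(30)²/4 = 706.86 mm². φR_n = 0.75 × 469 × 706.86 × 6 × 1 = 1491.8 kN.
Bearing (6 mm plate, F_u = 400 MPa): end bolts L_c = 57 − 33/2 = 40.5, R_n = min(1.2×40.5×6×400, 2.4×30×6×400) = 116.64 kN/bolt; interior L_c = 86 − 33 = 53, R_n = 152.64 kN/bolt. φR_n = 0.75 × (2×116.64 + 4×152.64) = 632.9 kN.
Tension yield (gross): A_g = 330×6 = 1980 mm². φR_n = 0.90 × 250 × 1980 = 445.5 kN.
Governing: min(1491.8, 632.9, 445.5) = 445.5 kN → gross-section yield.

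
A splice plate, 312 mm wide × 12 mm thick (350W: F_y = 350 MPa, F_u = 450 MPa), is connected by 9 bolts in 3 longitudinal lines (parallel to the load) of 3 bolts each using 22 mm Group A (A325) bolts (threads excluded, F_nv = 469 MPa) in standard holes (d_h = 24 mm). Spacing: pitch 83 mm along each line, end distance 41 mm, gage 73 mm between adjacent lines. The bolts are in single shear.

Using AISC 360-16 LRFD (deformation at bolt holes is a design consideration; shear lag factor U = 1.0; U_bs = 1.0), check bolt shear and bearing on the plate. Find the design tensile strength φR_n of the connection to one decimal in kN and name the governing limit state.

Bolt shear: A_b = π(22)²/4 = 380.13 mm². φR_n = 0.75 × 469 × 380.13 × 9 × 1 = 1203.4 kN.
Bearing (12 mm plate, F_u = 450 MPa): end bolts L_c = 41 − 24/2 = 29, R_n = min(1.2×29×12×450, 2.4×22×12×450) = 187.92 kN/bolt; interior L_c = 83 − 24 = 59, R_n = 285.12 kN/bolt. φR_n = 0.75 × (3×187.92 + 6×285.12) = 1705.9 kN.
Governing: min(1203.4, 1705.9) = 1203.4 kN → bolt shear.

1203.4 kN (bolt shear governs)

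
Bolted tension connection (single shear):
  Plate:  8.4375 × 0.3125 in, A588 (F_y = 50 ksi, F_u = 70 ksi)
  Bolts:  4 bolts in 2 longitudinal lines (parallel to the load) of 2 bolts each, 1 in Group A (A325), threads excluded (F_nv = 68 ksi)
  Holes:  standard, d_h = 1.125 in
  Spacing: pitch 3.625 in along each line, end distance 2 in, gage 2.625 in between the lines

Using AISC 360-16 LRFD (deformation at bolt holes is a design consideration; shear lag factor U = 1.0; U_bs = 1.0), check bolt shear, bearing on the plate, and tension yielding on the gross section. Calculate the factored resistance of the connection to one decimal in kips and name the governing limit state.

Bolt shear: A_b = π(1)²/4 = 0.7854 in². φR_n = 0.75 × 68 × 0.7854 × 4 × 1 = 160.2 kips.
Bearing (0.3125 in plate, F_u = 70 ksi): end bolts L_c = 2 − 1.125/2 = 1.4375, R_n = min(1.2×1.4375×0.3125×70, 2.4×1×0.3125×70) = 37.734 kips/bolt; interior L_c = 3.625 − 1.125 = 2.5, R_n = 52.5 kips/bolt. φR_n = 0.75 × (2×37.734 + 2×52.5) = 135.4 kips.
Tension yield (gross): A_g = 8.4375×0.3125 = 2.6367 in². φR_n = 0.90 × 50 × 2.6367 = 118.7 kips.
Governing: min(160.2, 135.4, 118.7) = 118.7 kips → gross-section yield.

118.7 kips (gross-section yield governs)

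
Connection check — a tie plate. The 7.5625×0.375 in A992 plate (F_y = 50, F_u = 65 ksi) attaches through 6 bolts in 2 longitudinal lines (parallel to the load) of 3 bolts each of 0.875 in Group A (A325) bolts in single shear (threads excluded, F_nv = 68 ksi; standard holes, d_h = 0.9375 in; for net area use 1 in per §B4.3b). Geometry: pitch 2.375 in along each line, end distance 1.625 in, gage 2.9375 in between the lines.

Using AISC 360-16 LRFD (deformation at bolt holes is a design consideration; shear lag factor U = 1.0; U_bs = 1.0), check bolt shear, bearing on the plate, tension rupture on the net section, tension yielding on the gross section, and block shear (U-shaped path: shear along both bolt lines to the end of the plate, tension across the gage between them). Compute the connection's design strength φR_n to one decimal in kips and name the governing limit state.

101.7 kips (net-section rupture governs)

Bolt shear: A_b = π(0.875)²/4 = 0.60132 in². φR_n = 0.75 × 68 × 0.60132 × 6 × 1 = 184.0 kips.
Bearing (0.375 in plate, F_u = 65 ksi): end bolts L_c = 1.625 − 0.9375/2 = 1.15625, R_n = min(1.2×1.15625×0.375×65, 2.4×0.875×0.375×65) = 33.82 kips/bolt; interior L_c = 2.375 − 0.9375 = 1.4375, R_n = 42.047 kips/bolt. φR_n = 0.75 × (2×33.82 + 4×42.047) = 176.9 kips.
Tension rupture (net): A_n = (7.5625 − 2×1)×0.375 = 2.0859 in² (U = 1.0, A_e = A_n). φR_n = 0.75 × 65 × 2.0859 = 101.7 kips.
Tension yield (gross): A_g = 7.5625×0.375 = 2.8359 in². φR_n = 0.90 × 50 × 2.8359 = 127.6 kips.
Block shear: shear path 2×[1.625+2×2.375] = 2×6.375 in, A_gv = 4.7813, A_nv = 2×(6.375 − 2.5×1)×0.375 = 2.9063 in²; tension across gage: (2.9375 − 1×1)×0.375 = 0.72656 in². R_n = min(0.6×65×2.9063, 0.6×50×4.7813) + 1.0×65×0.72656 = min(113.35, 143.44) + 47.226 = 160.58 kips. φR_n = 0.75 × 160.58 = 120.4 kips.
Governing: min(184.0, 176.9, 101.7, 127.6, 120.4) = 101.7 kips → net-section rupture.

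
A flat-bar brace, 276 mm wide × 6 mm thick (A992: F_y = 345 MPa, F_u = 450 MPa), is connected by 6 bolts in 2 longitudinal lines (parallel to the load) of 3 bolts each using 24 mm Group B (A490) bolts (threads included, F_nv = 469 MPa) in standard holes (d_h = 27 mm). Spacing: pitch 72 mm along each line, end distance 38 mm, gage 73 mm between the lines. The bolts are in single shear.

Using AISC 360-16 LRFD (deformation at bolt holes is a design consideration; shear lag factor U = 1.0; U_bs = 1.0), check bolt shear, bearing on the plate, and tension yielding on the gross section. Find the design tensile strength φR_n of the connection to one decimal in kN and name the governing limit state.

514.2 kN (gross-section yield governs)

Bolt shear: A_b = π(24)²/4 = 452.39 mm². φR_n = 0.75 × 469 × 452.39 × 6 × 1 = 954.8 kN.
Bearing (6 mm plate, F_u = 450 MPa): end bolts L_c = 38 − 27/2 = 24.5, R_n = min(1.2×24.5×6×450, 2.4×24×6×450) = 79.38 kN/bolt; interior L_c = 72 − 27 = 45, R_n = 145.8 kN/bolt. φR_n = 0.75 × (2×79.38 + 4×145.8) = 556.5 kN.
Tension yield (gross): A_g = 276×6 = 1656 mm². φR_n = 0.90 × 345 × 1656 = 514.2 kN.
Governing: min(954.8, 556.5, 514.2) = 514.2 kN → gross-section yield.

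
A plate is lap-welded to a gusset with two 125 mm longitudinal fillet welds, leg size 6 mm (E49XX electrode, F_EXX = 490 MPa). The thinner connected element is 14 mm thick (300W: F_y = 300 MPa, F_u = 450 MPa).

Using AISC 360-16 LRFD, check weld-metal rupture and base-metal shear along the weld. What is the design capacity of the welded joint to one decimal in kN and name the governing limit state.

Weld metal: throat = 0.707×6 = 4.242 mm, L = 2×125 = 250 mm. φR_n = 0.75 × 0.6 × 490 × 4.242 × 250 = 233.8 kN.
Base metal shear (14 mm plate): yield φR_n = 1.0×0.6×300×14×250 = 630.0 kN; rupture φR_n = 0.75×0.6×450×14×250 = 708.8 kN; take 630.0 kN (yield).
Governing: min(233.8, 630.0) = 233.8 kN → weld metal.

233.8 kN (weld metal governs)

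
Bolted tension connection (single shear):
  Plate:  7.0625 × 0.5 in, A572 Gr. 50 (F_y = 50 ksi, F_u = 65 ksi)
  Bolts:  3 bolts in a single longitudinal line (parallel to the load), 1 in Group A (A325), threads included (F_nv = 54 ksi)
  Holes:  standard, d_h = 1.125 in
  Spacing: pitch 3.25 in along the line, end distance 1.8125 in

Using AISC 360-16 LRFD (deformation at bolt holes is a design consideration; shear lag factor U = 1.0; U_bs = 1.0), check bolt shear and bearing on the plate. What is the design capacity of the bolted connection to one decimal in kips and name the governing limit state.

95.4 kips (bolt shear governs)

Bolt shear: A_b = π(1)²/4 = 0.7854 in². φR_n = 0.75 × 54 × 0.7854 × 3 × 1 = 95.4 kips.
Bearing (0.5 in plate, F_u = 65 ksi): end bolts L_c = 1.8125 − 1.125/2 = 1.25, R_n = min(1.2×1.25×0.5×65, 2.4×1×0.5×65) = 48.75 kips/bolt; interior L_c = 3.25 − 1.125 = 2.125, R_n = 78 kips/bolt. φR_n = 0.75 × (1×48.75 + 2×78) = 153.6 kips.
Governing: min(95.4, 153.6) = 95.4 kips → bolt shear.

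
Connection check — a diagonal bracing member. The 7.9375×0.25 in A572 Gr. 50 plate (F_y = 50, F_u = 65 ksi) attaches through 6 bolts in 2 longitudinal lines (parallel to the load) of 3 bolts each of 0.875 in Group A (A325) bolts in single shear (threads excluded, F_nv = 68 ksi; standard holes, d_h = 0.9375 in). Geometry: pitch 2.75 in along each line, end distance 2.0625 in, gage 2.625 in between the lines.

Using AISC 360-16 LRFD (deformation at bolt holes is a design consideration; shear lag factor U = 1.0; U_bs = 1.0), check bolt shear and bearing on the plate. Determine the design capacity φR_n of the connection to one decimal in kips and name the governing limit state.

Bolt shear: A_b = π(0.875)²/4 = 0.60132 in². φR_n = 0.75 × 68 × 0.60132 × 6 × 1 = 184.0 kips.
Bearing (0.25 in plate, F_u = 65 ksi): end bolts L_c = 2.0625 − 0.9375/2 = 1.59375, R_n = min(1.2×1.59375×0.25×65, 2.4×0.875×0.25×65) = 31.078 kips/bolt; interior L_c = 2.75 − 0.9375 = 1.8125, R_n = 34.125 kips/bolt. φR_n = 0.75 × (2×31.078 + 4×34.125) = 149.0 kips.
Governing: min(184.0, 149.0) = 149.0 kips → bearing.

149.0 kips (bearing governs)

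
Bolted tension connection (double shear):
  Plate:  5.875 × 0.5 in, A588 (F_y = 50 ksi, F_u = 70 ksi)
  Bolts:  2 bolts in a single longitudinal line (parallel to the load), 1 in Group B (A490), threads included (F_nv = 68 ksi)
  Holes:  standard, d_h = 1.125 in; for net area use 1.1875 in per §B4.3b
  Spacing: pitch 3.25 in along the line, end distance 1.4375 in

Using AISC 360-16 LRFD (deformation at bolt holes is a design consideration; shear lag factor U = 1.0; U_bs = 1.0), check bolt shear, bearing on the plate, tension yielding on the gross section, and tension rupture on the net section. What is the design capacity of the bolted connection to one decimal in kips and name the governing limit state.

90.6 kips (bearing governs)

Bolt shear: A_b = π(1)²/4 = 0.7854 in². φR_n = 0.75 × 68 × 0.7854 × 2 × 2 = 160.2 kips.
Bearing (0.5 in plate, F_u = 70 ksi): end bolts L_c = 1.4375 − 1.125/2 = 0.875, R_n = min(1.2×0.875×0.5×70, 2.4×1×0.5×70) = 36.75 kips/bolt; interior L_c = 3.25 − 1.125 = 2.125, R_n = 84 kips/bolt. φR_n = 0.75 × (1×36.75 + 1×84) = 90.6 kips.
Tension yield (gross): A_g = 5.875×0.5 = 2.9375 in². φR_n = 0.90 × 50 × 2.9375 = 132.2 kips.
Tension rupture (net): A_n = (5.875 − 1×1.1875)×0.5 = 2.3438 in² (U = 1.0, A_e = A_n). φR_n = 0.75 × 70 × 2.3438 = 123.0 kips.
Governing: min(160.2, 90.6, 132.2, 123.0) = 90.6 kips → bearing.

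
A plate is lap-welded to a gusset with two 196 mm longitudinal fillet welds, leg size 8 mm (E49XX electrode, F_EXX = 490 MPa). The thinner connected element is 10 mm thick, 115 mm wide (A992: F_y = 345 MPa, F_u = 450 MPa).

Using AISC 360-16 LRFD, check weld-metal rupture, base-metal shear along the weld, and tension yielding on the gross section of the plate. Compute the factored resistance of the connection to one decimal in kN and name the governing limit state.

357.1 kN (gross-section yield governs)

Weld metal: throat = 0.707×8 = 5.656 mm, L = 2×196 = 392 mm. φR_n = 0.75 × 0.6 × 490 × 5.656 × 392 = 488.9 kN.
Base metal shear (10 mm plate): yield φR_n = 1.0×0.6×345×10×392 = 811.4 kN; rupture φR_n = 0.75×0.6×450×10×392 = 793.8 kN; take 793.8 kN (rupture).
Tension yield (gross): A_g = 115×10 = 1150 mm². φR_n = 0.90 × 345 × 1150 = 357.1 kN.
Governing: min(488.9, 793.8, 357.1) = 357.1 kN → gross-section yield.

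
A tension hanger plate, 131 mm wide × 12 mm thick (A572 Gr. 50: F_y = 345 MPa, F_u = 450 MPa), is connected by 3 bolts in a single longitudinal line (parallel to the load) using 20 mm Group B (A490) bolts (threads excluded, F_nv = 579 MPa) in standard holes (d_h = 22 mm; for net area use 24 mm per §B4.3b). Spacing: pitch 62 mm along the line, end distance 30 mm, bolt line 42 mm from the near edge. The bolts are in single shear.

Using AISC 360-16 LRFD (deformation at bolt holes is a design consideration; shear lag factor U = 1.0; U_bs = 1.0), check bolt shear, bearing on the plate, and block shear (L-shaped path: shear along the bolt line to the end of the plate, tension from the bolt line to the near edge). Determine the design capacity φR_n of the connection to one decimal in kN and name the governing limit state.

Bolt shear: A_b = π(20)²/4 = 314.16 mm². φR_n = 0.75 × 579 × 314.16 × 3 × 1 = 409.3 kN.
Bearing (12 mm plate, F_u = 450 MPa): end bolts L_c = 30 − 22/2 = 19, R_n = min(1.2×19×12×450, 2.4×20×12×450) = 123.12 kN/bolt; interior L_c = 62 − 22 = 40, R_n = 259.2 kN/bolt. φR_n = 0.75 × (1×123.12 + 2×259.2) = 481.1 kN.
Block shear: shear path 1×[30+2×62] = 1×154 mm, A_gv = 1848, A_nv = 1×(154 − 2.5×24)×12 = 1128 mm²; tension to near edge: (42 − 0.5×24)×12 = 360 mm². R_n = min(0.6×450×1128, 0.6×345×1848) + 1.0×450×360 = min(304.56, 382.54) + 162 = 466.56 kN. φR_n = 0.75 × 466.56 = 349.9 kN.
Governing: min(409.3, 481.1, 349.9) = 349.9 kN → block shear.

349.9 kN (block shear governs)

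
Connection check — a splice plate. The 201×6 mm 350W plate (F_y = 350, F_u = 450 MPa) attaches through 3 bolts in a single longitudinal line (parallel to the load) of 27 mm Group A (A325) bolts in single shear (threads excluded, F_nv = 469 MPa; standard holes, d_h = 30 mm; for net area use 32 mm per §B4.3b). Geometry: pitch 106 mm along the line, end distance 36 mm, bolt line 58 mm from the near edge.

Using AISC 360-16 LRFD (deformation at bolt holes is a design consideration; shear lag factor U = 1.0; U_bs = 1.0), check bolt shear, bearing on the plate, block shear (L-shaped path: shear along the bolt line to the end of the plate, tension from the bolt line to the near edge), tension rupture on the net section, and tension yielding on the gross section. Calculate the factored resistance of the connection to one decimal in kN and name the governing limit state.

Bolt shear: A_b = π(27)²/4 = 572.56 mm². φR_n = 0.75 × 469 × 572.56 × 3 × 1 = 604.2 kN.
Bearing (6 mm plate, F_u = 450 MPa): end bolts L_c = 36 − 30/2 = 21, R_n = min(1.2×21×6×450, 2.4×27×6×450) = 68.04 kN/bolt; interior L_c = 106 − 30 = 76, R_n = 174.96 kN/bolt. φR_n = 0.75 × (1×68.04 + 2×174.96) = 313.5 kN.
Block shear: shear path 1×[36+2×106] = 1×248 mm, A_gv = 1488, A_nv = 1×(248 − 2.5×32)×6 = 1008 mm²; tension to near edge: (58 − 0.5×32)×6 = 252 mm². R_n = min(0.6×450×1008, 0.6×350×1488) + 1.0×450×252 = min(272.16, 312.48) + 113.4 = 385.56 kN. φR_n = 0.75 × 385.56 = 289.2 kN.
Tension rupture (net): A_n = (201 − 1×32)×6 = 1014 mm² (U = 1.0, A_e = A_n). φR_n = 0.75 × 450 × 1014 = 342.2 kN.
Tension yield (gross): A_g = 201×6 = 1206 mm². φR_n = 0.90 × 350 × 1206 = 379.9 kN.
Governing: min(604.2, 313.5, 289.2, 342.2, 379.9) = 289.2 kN → block shear.

289.2 kN (block shear governs)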